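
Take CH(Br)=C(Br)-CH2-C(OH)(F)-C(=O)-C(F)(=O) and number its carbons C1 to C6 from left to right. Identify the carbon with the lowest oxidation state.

C3

Each bond to a more electronegative atom (O, N, halogen) counts +1, each bond to a less electronegative atom (H, metal, B, Si) counts −1, and each C–C bond counts 0. Tallying each carbon:
C1: 2C, 1H, 1Br → 0 − 1 + 1 = 0
C2: 3C, 1Br → 0 + 1 = +1
C3: 2C, 2H → 0 − 2 = -2
C4: 2C, 1O, 1F → 0 + 1 + 1 = +2
C5: 2C, 2O → 0 + 2 = +2
C6: 1C, 2O, 1F → 0 + 2 + 1 = +3
The most reduced carbon is C3 at -2.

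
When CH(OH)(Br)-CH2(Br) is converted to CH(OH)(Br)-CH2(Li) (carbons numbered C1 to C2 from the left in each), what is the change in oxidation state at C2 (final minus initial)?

Before: C2 has 1 bond to C, 2 bonds to H, 1 bond to Br → oxidation state -1.
After: C2 has 1 bond to C, 2 bonds to H, 1 bond to Li → oxidation state -3.
Δ = -3 − (-1) = -2, so this is a reduction at C2.

-2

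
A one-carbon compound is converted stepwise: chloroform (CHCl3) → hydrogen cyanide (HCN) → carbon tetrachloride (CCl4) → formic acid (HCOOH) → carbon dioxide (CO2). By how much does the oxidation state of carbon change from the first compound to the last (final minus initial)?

+2

Carbon oxidation states along the series — chloroform: +2, hydrogen cyanide: +2, carbon tetrachloride: +4, formic acid: +2, carbon dioxide: +4.
Net change = +4 − (+2) = +2.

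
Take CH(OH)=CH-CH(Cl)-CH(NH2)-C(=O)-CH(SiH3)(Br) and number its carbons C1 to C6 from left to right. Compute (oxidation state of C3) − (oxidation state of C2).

C3: 2C, 1H, 1Cl → 0 − 1 + 1 = 0
C2: 3C, 1H → 0 − 1 = -1
Difference: 0 − (-1) = +1.

+1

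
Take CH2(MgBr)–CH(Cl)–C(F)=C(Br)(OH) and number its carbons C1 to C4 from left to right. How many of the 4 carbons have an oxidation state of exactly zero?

1

Tallying each carbon's bonds:
C1: 1C, 2H, 1Mg → 0 − 2 − 1 = -3
C2: 2C, 1H, 1Cl → 0 − 1 + 1 = 0
C3: 3C, 1F → 0 + 1 = +1
C4: 2C, 1O, 1Br → 0 + 1 + 1 = +2
1 carbon (C2) meets the condition.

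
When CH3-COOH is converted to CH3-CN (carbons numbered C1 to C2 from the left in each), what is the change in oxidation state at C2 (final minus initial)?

Before: C2 has 1 bond to C, 3 bonds to O → oxidation state +3.
After: C2 has 1 bond to C, 3 bonds to N → oxidation state +3.
Δ = +3 − (+3) = 0, so no net redox change at C2.

0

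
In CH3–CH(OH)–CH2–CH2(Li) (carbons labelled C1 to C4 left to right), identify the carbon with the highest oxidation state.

Tallying each carbon's bonds:
C1: 1C, 3H → 0 − 3 = -3
C2: 2C, 1H, 1O → 0 − 1 + 1 = 0
C3: 2C, 2H → 0 − 2 = -2
C4: 1C, 2H, 1Li → 0 − 2 − 1 = -3
The most oxidised carbon is C2 at 0.

C2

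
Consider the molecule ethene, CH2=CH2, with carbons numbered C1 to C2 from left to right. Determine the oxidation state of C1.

-2

C1 has one bond to H (-1), one bond to H (-1), a double bond to C (2×0 = 0).
Oxidation state = -1 − 1 + 0 = -2.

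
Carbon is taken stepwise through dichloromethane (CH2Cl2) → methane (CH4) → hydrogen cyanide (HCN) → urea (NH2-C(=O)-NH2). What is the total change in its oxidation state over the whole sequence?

+4

Carbon oxidation states along the series — dichloromethane: 0, methane: -4, hydrogen cyanide: +2, urea: +4.
Net change = +4 − (0) = +4.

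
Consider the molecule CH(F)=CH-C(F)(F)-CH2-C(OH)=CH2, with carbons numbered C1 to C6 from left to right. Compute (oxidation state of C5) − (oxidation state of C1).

+1

C5: 3C, 1O → 0 + 1 = +1
C1: 2C, 1H, 1F → 0 − 1 + 1 = 0
Difference: +1 − (0) = +1.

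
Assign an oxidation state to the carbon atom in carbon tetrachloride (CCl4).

+4

Each bond to a more electronegative atom (O, N, halogen) counts +1, each bond to a less electronegative atom (H, metal, B, Si) counts −1, and each C–C bond counts 0.
The carbon has one bond to Cl (+1), one bond to Cl (+1), one bond to Cl (+1), one bond to Cl (+1).
Oxidation state = +1 + 1 + 1 + 1 = +4.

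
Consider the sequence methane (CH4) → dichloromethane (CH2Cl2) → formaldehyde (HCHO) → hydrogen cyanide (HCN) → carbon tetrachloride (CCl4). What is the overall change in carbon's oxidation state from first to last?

Carbon oxidation states along the series — methane: -4, dichloromethane: 0, formaldehyde: 0, hydrogen cyanide: +2, carbon tetrachloride: +4.
Net change = +4 − (-4) = +8.

+8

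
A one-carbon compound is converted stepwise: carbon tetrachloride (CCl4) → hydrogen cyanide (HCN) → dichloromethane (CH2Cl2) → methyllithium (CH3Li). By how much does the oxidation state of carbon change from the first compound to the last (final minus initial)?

-8

Carbon oxidation states along the series — carbon tetrachloride: +4, hydrogen cyanide: +2, dichloromethane: 0, methyllithium: -4.
Net change = -4 − (+4) = -8.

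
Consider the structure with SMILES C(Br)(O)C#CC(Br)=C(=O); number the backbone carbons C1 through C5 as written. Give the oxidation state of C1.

C1 has one bond to C (0), one bond to Br (+1), one bond to O (+1), one bond to H (-1).
Oxidation state = 0 + 1 + 1 − 1 = +1.

+1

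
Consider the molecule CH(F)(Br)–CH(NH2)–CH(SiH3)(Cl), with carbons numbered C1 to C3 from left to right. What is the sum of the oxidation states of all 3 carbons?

Tallying each carbon's bonds:
C1: 1C, 1H, 1F, 1Br → 0 − 1 + 1 + 1 = +1
C2: 2C, 1H, 1N → 0 − 1 + 1 = 0
C3: 1C, 1H, 1Cl, 1Si → 0 − 1 + 1 − 1 = -1
Sum = +1 + 0 − 1 = 0.

0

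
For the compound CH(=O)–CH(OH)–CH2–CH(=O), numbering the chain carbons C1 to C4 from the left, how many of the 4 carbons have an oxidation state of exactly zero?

1

Tallying each carbon's bonds:
C1: 1C, 1H, 2O → 0 − 1 + 2 = +1
C2: 2C, 1H, 1O → 0 − 1 + 1 = 0
C3: 2C, 2H → 0 − 2 = -2
C4: 1C, 1H, 2O → 0 − 1 + 2 = +1
1 carbon (C2) meets the condition.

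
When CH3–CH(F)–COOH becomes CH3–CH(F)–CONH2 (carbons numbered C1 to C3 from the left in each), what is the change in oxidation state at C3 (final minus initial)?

0

Before: C3 has 1 bond to C, 3 bonds to O → oxidation state +3.
After: C3 has 1 bond to C, 2 bonds to O, 1 bond to N → oxidation state +3.
Δ = +3 − (+3) = 0, so no net redox change at C3.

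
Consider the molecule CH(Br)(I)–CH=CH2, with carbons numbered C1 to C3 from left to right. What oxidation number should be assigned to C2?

Bonds to more-electronegative neighbours contribute +1 each, bonds to H or metals contribute −1 each, and C–C bonds contribute 0.
C2 has one bond to C (0), a double bond to C (2×0 = 0), one bond to H (-1).
Oxidation state = 0 + 0 − 1 = -1.

-1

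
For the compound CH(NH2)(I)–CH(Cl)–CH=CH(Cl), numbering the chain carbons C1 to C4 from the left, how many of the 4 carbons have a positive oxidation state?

1

Assign +1 per bond to O/N/halogen, −1 per bond to H or an electropositive element, and 0 per bond to carbon. Tallying each carbon:
C1: 1C, 1H, 1N, 1I → 0 − 1 + 1 + 1 = +1
C2: 2C, 1H, 1Cl → 0 − 1 + 1 = 0
C3: 3C, 1H → 0 − 1 = -1
C4: 2C, 1H, 1Cl → 0 − 1 + 1 = 0
1 carbon (C1) meets the condition.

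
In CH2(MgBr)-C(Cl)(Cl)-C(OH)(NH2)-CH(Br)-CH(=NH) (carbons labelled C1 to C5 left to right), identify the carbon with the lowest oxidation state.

Tallying each carbon's bonds:
C1: 1C, 2H, 1Mg → 0 − 2 − 1 = -3
C2: 2C, 2Cl → 0 + 2 = +2
C3: 2C, 1O, 1N → 0 + 1 + 1 = +2
C4: 2C, 1H, 1Br → 0 − 1 + 1 = 0
C5: 1C, 1H, 2N → 0 − 1 + 2 = +1
The most reduced carbon is C1 at -3.

C1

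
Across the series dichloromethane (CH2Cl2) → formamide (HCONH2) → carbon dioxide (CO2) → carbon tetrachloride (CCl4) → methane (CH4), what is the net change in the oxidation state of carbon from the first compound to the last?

Carbon oxidation states along the series — dichloromethane: 0, formamide: +2, carbon dioxide: +4, carbon tetrachloride: +4, methane: -4.
Net change = -4 − (0) = -4.

-4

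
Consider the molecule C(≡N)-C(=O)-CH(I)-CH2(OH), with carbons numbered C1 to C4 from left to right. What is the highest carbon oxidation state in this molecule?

Assign +1 per bond to O/N/halogen, −1 per bond to H or an electropositive element, and 0 per bond to carbon. Tallying each carbon:
C1: 1C, 3N → 0 + 3 = +3
C2: 2C, 2O → 0 + 2 = +2
C3: 2C, 1H, 1I → 0 − 1 + 1 = 0
C4: 1C, 2H, 1O → 0 − 2 + 1 = -1
The highest value is +3.

+3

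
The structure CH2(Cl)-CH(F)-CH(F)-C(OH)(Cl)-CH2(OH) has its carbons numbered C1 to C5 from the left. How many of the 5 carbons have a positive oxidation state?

Tallying each carbon's bonds:
C1: 1C, 2H, 1Cl → 0 − 2 + 1 = -1
C2: 2C, 1H, 1F → 0 − 1 + 1 = 0
C3: 2C, 1H, 1F → 0 − 1 + 1 = 0
C4: 2C, 1O, 1Cl → 0 + 1 + 1 = +2
C5: 1C, 2H, 1O → 0 − 2 + 1 = -1
1 carbon (C4) meets the condition.

1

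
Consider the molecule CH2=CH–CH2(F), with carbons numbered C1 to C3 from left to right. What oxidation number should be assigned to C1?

C1 has a double bond to C (2×0 = 0), one bond to H (-1), one bond to H (-1).
Oxidation state = 0 − 1 − 1 = -2.

-2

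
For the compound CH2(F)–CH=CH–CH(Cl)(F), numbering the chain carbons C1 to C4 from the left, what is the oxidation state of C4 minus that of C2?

C4: 1C, 1H, 1F, 1Cl → 0 − 1 + 1 + 1 = +1
C2: 3C, 1H → 0 − 1 = -1
Difference: +1 − (-1) = +2.

+2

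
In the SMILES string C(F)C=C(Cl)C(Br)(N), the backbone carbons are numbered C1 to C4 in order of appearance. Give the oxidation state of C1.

Assign +1 per bond to O/N/halogen, −1 per bond to H or an electropositive element, and 0 per bond to carbon.
C1 has one bond to C (0), one bond to H (-1), one bond to H (-1), one bond to F (+1).
Oxidation state = 0 − 1 − 1 + 1 = -1.

-1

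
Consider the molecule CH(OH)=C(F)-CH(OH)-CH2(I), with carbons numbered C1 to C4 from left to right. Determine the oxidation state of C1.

0

Assign +1 per bond to O/N/halogen, −1 per bond to H or an electropositive element, and 0 per bond to carbon.
C1 has a double bond to C (2×0 = 0), one bond to O (+1), one bond to H (-1).
Oxidation state = 0 + 1 − 1 = 0.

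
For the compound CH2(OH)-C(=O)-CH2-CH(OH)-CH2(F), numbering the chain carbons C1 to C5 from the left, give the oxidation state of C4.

0

C4 has one bond to C (0), one bond to C (0), one bond to O (+1), one bond to H (-1).
Oxidation state = 0 + 0 + 1 − 1 = 0.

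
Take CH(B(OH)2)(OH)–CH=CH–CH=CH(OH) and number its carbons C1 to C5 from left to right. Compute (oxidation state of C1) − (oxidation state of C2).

0

C1: 1C, 1H, 1O, 1B → 0 − 1 + 1 − 1 = -1
C2: 3C, 1H → 0 − 1 = -1
Difference: -1 − (-1) = 0.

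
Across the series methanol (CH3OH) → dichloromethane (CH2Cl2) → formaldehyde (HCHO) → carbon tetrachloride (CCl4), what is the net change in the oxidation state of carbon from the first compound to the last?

Carbon oxidation states along the series — methanol: -2, dichloromethane: 0, formaldehyde: 0, carbon tetrachloride: +4.
Net change = +4 − (-2) = +6.

+6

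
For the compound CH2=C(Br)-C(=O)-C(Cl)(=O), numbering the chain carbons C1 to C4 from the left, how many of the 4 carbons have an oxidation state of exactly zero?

Tallying each carbon's bonds:
C1: 2C, 2H → 0 − 2 = -2
C2: 3C, 1Br → 0 + 1 = +1
C3: 2C, 2O → 0 + 2 = +2
C4: 1C, 2O, 1Cl → 0 + 2 + 1 = +3
0 carbons meet the condition.

0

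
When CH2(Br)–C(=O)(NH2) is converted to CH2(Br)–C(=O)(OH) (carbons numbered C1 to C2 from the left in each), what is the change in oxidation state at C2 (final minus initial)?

0

Before: C2 has 1 bond to C, 2 bonds to O, 1 bond to N → oxidation state +3.
After: C2 has 1 bond to C, 3 bonds to O → oxidation state +3.
Δ = +3 − (+3) = 0, so no net redox change at C2.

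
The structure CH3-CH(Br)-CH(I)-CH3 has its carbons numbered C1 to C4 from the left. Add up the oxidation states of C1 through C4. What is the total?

Each bond to a more electronegative atom (O, N, halogen) counts +1, each bond to a less electronegative atom (H, metal, B, Si) counts −1, and each C–C bond counts 0. Tallying each carbon:
C1: 1C, 3H → 0 − 3 = -3
C2: 2C, 1H, 1Br → 0 − 1 + 1 = 0
C3: 2C, 1H, 1I → 0 − 1 + 1 = 0
C4: 1C, 3H → 0 − 3 = -3
Sum = -3 + 0 + 0 − 3 = -6.

-6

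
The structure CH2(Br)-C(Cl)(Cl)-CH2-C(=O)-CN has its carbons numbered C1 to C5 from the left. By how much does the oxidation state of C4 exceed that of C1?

C4: 2C, 2O → 0 + 2 = +2
C1: 1C, 2H, 1Br → 0 − 2 + 1 = -1
Difference: +2 − (-1) = +3.

+3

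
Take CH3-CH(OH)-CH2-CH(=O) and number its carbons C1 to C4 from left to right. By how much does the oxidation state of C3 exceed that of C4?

-3

C3: 2C, 2H → 0 − 2 = -2
C4: 1C, 1H, 2O → 0 − 1 + 2 = +1
Difference: -2 − (+1) = -3.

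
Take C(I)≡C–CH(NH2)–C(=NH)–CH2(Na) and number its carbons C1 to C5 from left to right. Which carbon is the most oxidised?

C4

Tallying each carbon's bonds:
C1: 3C, 1I → 0 + 1 = +1
C2: 4C → 0 = 0
C3: 2C, 1H, 1N → 0 − 1 + 1 = 0
C4: 2C, 2N → 0 + 2 = +2
C5: 1C, 2H, 1Na → 0 − 2 − 1 = -3
The most oxidised carbon is C4 at +2.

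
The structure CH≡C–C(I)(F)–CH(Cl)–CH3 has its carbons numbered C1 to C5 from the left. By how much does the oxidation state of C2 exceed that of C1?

C2: 4C → 0 = 0
C1: 3C, 1H → 0 − 1 = -1
Difference: 0 − (-1) = +1.

+1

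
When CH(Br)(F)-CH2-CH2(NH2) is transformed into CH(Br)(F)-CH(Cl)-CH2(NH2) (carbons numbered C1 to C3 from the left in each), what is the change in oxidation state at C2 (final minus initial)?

Before: C2 has 2 bonds to C, 2 bonds to H → oxidation state -2.
After: C2 has 2 bonds to C, 1 bond to H, 1 bond to Cl → oxidation state 0.
Δ = 0 − (-2) = +2, so this is an oxidation at C2.

+2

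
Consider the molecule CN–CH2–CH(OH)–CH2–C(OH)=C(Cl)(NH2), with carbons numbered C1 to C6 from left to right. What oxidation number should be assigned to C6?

+2

Each bond to a more electronegative atom (O, N, halogen) counts +1, each bond to a less electronegative atom (H, metal, B, Si) counts −1, and each C–C bond counts 0.
C6 has a double bond to C (2×0 = 0), one bond to Cl (+1), one bond to N (+1).
Oxidation state = 0 + 1 + 1 = +2.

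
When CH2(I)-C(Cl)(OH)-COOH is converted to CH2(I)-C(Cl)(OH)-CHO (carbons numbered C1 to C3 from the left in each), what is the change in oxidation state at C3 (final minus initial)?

-2

Before: C3 has 1 bond to C, 3 bonds to O → oxidation state +3.
After: C3 has 1 bond to C, 1 bond to H, 2 bonds to O → oxidation state +1.
Δ = +1 − (+3) = -2, so this is a reduction at C3.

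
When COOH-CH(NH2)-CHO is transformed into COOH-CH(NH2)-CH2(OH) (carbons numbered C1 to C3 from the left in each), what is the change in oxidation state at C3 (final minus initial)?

Before: C3 has 1 bond to C, 1 bond to H, 2 bonds to O → oxidation state +1.
After: C3 has 1 bond to C, 2 bonds to H, 1 bond to O → oxidation state -1.
Δ = -1 − (+1) = -2, so this is a reduction at C3.

-2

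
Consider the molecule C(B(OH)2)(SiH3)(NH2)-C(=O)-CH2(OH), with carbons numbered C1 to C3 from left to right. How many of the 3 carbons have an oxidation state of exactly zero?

Tallying each carbon's bonds:
C1: 1C, 1N, 1B, 1Si → 0 + 1 − 1 − 1 = -1
C2: 2C, 2O → 0 + 2 = +2
C3: 1C, 2H, 1O → 0 − 2 + 1 = -1
0 carbons meet the condition.

0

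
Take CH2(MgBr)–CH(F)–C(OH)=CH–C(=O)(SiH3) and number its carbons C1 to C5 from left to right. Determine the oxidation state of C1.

C1 has one bond to C (0), one bond to Mg (-1), one bond to H (-1), one bond to H (-1).
Oxidation state = 0 − 1 − 1 − 1 = -3.

-3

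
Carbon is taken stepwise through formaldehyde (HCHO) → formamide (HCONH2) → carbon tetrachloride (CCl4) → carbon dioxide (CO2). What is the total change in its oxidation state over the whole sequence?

+4

Carbon oxidation states along the series — formaldehyde: 0, formamide: +2, carbon tetrachloride: +4, carbon dioxide: +4.
Net change = +4 − (0) = +4.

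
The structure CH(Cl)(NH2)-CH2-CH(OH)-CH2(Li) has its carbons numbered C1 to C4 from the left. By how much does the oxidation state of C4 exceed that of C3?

-3

C4: 1C, 2H, 1Li → 0 − 2 − 1 = -3
C3: 2C, 1H, 1O → 0 − 1 + 1 = 0
Difference: -3 − (0) = -3.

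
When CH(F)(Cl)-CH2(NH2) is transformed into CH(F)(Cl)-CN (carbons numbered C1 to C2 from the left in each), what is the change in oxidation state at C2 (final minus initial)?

+4

Before: C2 has 1 bond to C, 2 bonds to H, 1 bond to N → oxidation state -1.
After: C2 has 1 bond to C, 3 bonds to N → oxidation state +3.
Δ = +3 − (-1) = +4, so this is an oxidation at C2.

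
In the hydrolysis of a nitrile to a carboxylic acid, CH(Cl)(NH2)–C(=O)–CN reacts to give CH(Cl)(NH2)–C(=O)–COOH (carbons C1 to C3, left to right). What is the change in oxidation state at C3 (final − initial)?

0

Before: C3 has 1 bond to C, 3 bonds to N → oxidation state +3.
After: C3 has 1 bond to C, 3 bonds to O → oxidation state +3.
Δ = +3 − (+3) = 0, so no net redox change at C3.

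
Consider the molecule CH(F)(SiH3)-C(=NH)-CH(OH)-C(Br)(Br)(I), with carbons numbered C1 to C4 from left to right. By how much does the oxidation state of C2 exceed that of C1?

+3

C2: 2C, 2N → 0 + 2 = +2
C1: 1C, 1H, 1F, 1Si → 0 − 1 + 1 − 1 = -1
Difference: +2 − (-1) = +3.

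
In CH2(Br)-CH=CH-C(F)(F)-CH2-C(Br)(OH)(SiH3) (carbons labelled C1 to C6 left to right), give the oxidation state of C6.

Each bond to a more electronegative atom (O, N, halogen) counts +1, each bond to a less electronegative atom (H, metal, B, Si) counts −1, and each C–C bond counts 0.
C6 has one bond to C (0), one bond to Br (+1), one bond to O (+1), one bond to Si (-1).
Oxidation state = 0 + 1 + 1 − 1 = +1.

+1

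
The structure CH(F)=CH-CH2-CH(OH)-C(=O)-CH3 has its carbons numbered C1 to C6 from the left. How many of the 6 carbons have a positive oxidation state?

Tallying each carbon's bonds:
C1: 2C, 1H, 1F → 0 − 1 + 1 = 0
C2: 3C, 1H → 0 − 1 = -1
C3: 2C, 2H → 0 − 2 = -2
C4: 2C, 1H, 1O → 0 − 1 + 1 = 0
C5: 2C, 2O → 0 + 2 = +2
C6: 1C, 3H → 0 − 3 = -3
1 carbon (C5) meets the condition.

1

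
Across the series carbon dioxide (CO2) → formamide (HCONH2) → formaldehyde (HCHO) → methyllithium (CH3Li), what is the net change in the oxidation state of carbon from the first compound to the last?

Carbon oxidation states along the series — carbon dioxide: +4, formamide: +2, formaldehyde: 0, methyllithium: -4.
Net change = -4 − (+4) = -8.

-8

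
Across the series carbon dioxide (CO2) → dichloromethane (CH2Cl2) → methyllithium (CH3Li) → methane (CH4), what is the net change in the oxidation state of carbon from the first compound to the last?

-8

Carbon oxidation states along the series — carbon dioxide: +4, dichloromethane: 0, methyllithium: -4, methane: -4.
Net change = -4 − (+4) = -8.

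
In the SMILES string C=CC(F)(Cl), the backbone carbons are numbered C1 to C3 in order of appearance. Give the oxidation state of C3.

Assign +1 per bond to O/N/halogen, −1 per bond to H or an electropositive element, and 0 per bond to carbon.
C3 has one bond to C (0), one bond to F (+1), one bond to Cl (+1), one bond to H (-1).
Oxidation state = 0 + 1 + 1 − 1 = +1.

+1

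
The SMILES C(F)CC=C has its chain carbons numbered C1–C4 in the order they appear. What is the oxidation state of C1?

-1

Bonds to more-electronegative neighbours contribute +1 each, bonds to H or metals contribute −1 each, and C–C bonds contribute 0.
C1 has one bond to C (0), one bond to F (+1), one bond to H (-1), one bond to H (-1).
Oxidation state = 0 + 1 − 1 − 1 = -1.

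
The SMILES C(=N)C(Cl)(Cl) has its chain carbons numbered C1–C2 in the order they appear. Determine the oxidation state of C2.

+1

Assign +1 per bond to O/N/halogen, −1 per bond to H or an electropositive element, and 0 per bond to carbon.
C2 has one bond to C (0), one bond to Cl (+1), one bond to H (-1), one bond to Cl (+1).
Oxidation state = 0 + 1 − 1 + 1 = +1.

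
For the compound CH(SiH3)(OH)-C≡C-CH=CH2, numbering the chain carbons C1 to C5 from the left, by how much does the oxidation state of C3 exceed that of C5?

C3: 4C → 0 = 0
C5: 2C, 2H → 0 − 2 = -2
Difference: 0 − (-2) = +2.

+2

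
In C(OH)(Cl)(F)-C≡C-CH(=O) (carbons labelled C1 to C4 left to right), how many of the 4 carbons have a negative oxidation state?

0

Tallying each carbon's bonds:
C1: 1C, 1O, 1F, 1Cl → 0 + 1 + 1 + 1 = +3
C2: 4C → 0 = 0
C3: 4C → 0 = 0
C4: 1C, 1H, 2O → 0 − 1 + 2 = +1
0 carbons meet the condition.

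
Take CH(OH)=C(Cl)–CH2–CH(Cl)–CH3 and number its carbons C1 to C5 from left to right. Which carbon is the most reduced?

C5

Tallying each carbon's bonds:
C1: 2C, 1H, 1O → 0 − 1 + 1 = 0
C2: 3C, 1Cl → 0 + 1 = +1
C3: 2C, 2H → 0 − 2 = -2
C4: 2C, 1H, 1Cl → 0 − 1 + 1 = 0
C5: 1C, 3H → 0 − 3 = -3
The most reduced carbon is C5 at -3.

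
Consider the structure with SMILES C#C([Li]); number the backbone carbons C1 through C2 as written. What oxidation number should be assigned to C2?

C2 has a triple bond to C (3×0 = 0), one bond to Li (-1).
Oxidation state = 0 − 1 = -1.

-1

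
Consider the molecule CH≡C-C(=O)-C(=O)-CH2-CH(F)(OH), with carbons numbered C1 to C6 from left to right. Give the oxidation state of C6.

+1

Bonds to more-electronegative neighbours contribute +1 each, bonds to H or metals contribute −1 each, and C–C bonds contribute 0.
C6 has one bond to C (0), one bond to F (+1), one bond to H (-1), one bond to O (+1).
Oxidation state = 0 + 1 − 1 + 1 = +1.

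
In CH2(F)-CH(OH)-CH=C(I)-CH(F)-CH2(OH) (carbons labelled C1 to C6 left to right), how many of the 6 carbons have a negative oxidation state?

3

Tallying each carbon's bonds:
C1: 1C, 2H, 1F → 0 − 2 + 1 = -1
C2: 2C, 1H, 1O → 0 − 1 + 1 = 0
C3: 3C, 1H → 0 − 1 = -1
C4: 3C, 1I → 0 + 1 = +1
C5: 2C, 1H, 1F → 0 − 1 + 1 = 0
C6: 1C, 2H, 1O → 0 − 2 + 1 = -1
3 carbons (C1, C3, C6) meet the condition.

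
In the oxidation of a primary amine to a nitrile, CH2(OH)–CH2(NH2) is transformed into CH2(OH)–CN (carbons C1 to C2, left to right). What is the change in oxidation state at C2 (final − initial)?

+4

Before: C2 has 1 bond to C, 2 bonds to H, 1 bond to N → oxidation state -1.
After: C2 has 1 bond to C, 3 bonds to N → oxidation state +3.
Δ = +3 − (-1) = +4, so this is an oxidation at C2.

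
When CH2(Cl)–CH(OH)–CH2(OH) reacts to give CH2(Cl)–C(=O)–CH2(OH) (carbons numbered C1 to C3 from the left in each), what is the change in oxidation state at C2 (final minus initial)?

+2

Before: C2 has 2 bonds to C, 1 bond to H, 1 bond to O → oxidation state 0.
After: C2 has 2 bonds to C, 2 bonds to O → oxidation state +2.
Δ = +2 − (0) = +2, so this is an oxidation at C2.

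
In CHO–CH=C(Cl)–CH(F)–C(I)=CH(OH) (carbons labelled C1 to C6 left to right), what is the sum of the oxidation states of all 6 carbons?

Tallying each carbon's bonds:
C1: 1C, 1H, 2O → 0 − 1 + 2 = +1
C2: 3C, 1H → 0 − 1 = -1
C3: 3C, 1Cl → 0 + 1 = +1
C4: 2C, 1H, 1F → 0 − 1 + 1 = 0
C5: 3C, 1I → 0 + 1 = +1
C6: 2C, 1H, 1O → 0 − 1 + 1 = 0
Sum = +1 − 1 + 1 + 0 + 1 + 0 = +2.

+2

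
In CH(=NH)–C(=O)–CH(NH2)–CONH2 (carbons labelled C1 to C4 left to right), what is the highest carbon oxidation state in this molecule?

Tallying each carbon's bonds:
C1: 1C, 1H, 2N → 0 − 1 + 2 = +1
C2: 2C, 2O → 0 + 2 = +2
C3: 2C, 1H, 1N → 0 − 1 + 1 = 0
C4: 1C, 2O, 1N → 0 + 2 + 1 = +3
The highest value is +3.

+3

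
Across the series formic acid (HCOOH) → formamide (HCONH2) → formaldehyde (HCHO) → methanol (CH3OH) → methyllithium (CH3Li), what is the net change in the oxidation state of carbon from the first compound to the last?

-6

Carbon oxidation states along the series — formic acid: +2, formamide: +2, formaldehyde: 0, methanol: -2, methyllithium: -4.
Net change = -4 − (+2) = -6.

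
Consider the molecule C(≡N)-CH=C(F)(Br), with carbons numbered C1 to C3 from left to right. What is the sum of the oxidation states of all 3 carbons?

+4

Count +1 for every bond to an atom more electronegative than carbon and −1 for every bond to one less electronegative; C–C bonds are 0. Tallying each carbon:
C1: 1C, 3N → 0 + 3 = +3
C2: 3C, 1H → 0 − 1 = -1
C3: 2C, 1F, 1Br → 0 + 1 + 1 = +2
Sum = +3 − 1 + 2 = +4.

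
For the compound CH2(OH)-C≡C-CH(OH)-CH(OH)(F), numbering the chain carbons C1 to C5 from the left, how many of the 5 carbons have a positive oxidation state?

Each bond to a more electronegative atom (O, N, halogen) counts +1, each bond to a less electronegative atom (H, metal, B, Si) counts −1, and each C–C bond counts 0. Tallying each carbon:
C1: 1C, 2H, 1O → 0 − 2 + 1 = -1
C2: 4C → 0 = 0
C3: 4C → 0 = 0
C4: 2C, 1H, 1O → 0 − 1 + 1 = 0
C5: 1C, 1H, 1O, 1F → 0 − 1 + 1 + 1 = +1
1 carbon (C5) meets the condition.

1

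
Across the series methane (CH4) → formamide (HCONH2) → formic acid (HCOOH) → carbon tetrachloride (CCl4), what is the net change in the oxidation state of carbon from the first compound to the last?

+8

Carbon oxidation states along the series — methane: -4, formamide: +2, formic acid: +2, carbon tetrachloride: +4.
Net change = +4 − (-4) = +8.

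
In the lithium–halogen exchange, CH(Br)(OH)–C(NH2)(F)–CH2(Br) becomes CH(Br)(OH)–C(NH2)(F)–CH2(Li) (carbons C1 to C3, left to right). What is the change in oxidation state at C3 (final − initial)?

Before: C3 has 1 bond to C, 2 bonds to H, 1 bond to Br → oxidation state -1.
After: C3 has 1 bond to C, 2 bonds to H, 1 bond to Li → oxidation state -3.
Δ = -3 − (-1) = -2, so this is a reduction at C3.

-2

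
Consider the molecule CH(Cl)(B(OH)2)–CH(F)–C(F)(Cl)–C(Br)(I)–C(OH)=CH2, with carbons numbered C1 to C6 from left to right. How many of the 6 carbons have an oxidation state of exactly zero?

1

Count +1 for every bond to an atom more electronegative than carbon and −1 for every bond to one less electronegative; C–C bonds are 0. Tallying each carbon:
C1: 1C, 1H, 1Cl, 1B → 0 − 1 + 1 − 1 = -1
C2: 2C, 1H, 1F → 0 − 1 + 1 = 0
C3: 2C, 1F, 1Cl → 0 + 1 + 1 = +2
C4: 2C, 1Br, 1I → 0 + 1 + 1 = +2
C5: 3C, 1O → 0 + 1 = +1
C6: 2C, 2H → 0 − 2 = -2
1 carbon (C2) meets the condition.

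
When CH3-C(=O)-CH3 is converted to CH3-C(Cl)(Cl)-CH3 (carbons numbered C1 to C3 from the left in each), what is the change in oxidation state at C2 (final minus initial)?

0

Before: C2 has 2 bonds to C, 2 bonds to O → oxidation state +2.
After: C2 has 2 bonds to C, 2 bonds to Cl → oxidation state +2.
Δ = +2 − (+2) = 0, so no net redox change at C2.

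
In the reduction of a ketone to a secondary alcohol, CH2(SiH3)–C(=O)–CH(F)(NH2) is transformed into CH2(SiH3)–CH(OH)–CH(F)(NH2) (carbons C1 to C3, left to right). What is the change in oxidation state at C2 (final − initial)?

-2

Before: C2 has 2 bonds to C, 2 bonds to O → oxidation state +2.
After: C2 has 2 bonds to C, 1 bond to H, 1 bond to O → oxidation state 0.
Δ = 0 − (+2) = -2, so this is a reduction at C2.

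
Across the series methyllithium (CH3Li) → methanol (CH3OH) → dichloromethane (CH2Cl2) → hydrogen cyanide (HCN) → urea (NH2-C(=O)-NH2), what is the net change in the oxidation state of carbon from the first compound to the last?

+8

Carbon oxidation states along the series — methyllithium: -4, methanol: -2, dichloromethane: 0, hydrogen cyanide: +2, urea: +4.
Net change = +4 − (-4) = +8.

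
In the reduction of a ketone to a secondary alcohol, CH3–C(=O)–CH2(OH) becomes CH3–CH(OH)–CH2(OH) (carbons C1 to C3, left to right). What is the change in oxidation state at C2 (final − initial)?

Before: C2 has 2 bonds to C, 2 bonds to O → oxidation state +2.
After: C2 has 2 bonds to C, 1 bond to H, 1 bond to O → oxidation state 0.
Δ = 0 − (+2) = -2, so this is a reduction at C2.

-2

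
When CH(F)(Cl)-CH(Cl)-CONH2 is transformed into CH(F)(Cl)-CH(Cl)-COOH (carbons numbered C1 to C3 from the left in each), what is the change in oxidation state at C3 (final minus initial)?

0

Before: C3 has 1 bond to C, 2 bonds to O, 1 bond to N → oxidation state +3.
After: C3 has 1 bond to C, 3 bonds to O → oxidation state +3.
Δ = +3 − (+3) = 0, so no net redox change at C3.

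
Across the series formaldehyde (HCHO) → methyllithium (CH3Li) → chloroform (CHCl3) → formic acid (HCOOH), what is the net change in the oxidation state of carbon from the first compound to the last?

Carbon oxidation states along the series — formaldehyde: 0, methyllithium: -4, chloroform: +2, formic acid: +2.
Net change = +2 − (0) = +2.

+2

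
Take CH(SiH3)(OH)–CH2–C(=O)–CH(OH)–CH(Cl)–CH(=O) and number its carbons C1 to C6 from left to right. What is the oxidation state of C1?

-1

Assign +1 per bond to O/N/halogen, −1 per bond to H or an electropositive element, and 0 per bond to carbon.
C1 has one bond to C (0), one bond to Si (-1), one bond to H (-1), one bond to O (+1).
Oxidation state = 0 − 1 − 1 + 1 = -1.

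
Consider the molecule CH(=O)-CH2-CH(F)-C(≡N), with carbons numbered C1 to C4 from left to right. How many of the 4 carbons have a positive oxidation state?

Tallying each carbon's bonds:
C1: 1C, 1H, 2O → 0 − 1 + 2 = +1
C2: 2C, 2H → 0 − 2 = -2
C3: 2C, 1H, 1F → 0 − 1 + 1 = 0
C4: 1C, 3N → 0 + 3 = +3
2 carbons (C1, C4) meet the condition.

2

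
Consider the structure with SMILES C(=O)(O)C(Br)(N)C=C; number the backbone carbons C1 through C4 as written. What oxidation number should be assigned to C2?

+2

Count +1 for every bond to an atom more electronegative than carbon and −1 for every bond to one less electronegative; C–C bonds are 0.
C2 has one bond to C (0), one bond to C (0), one bond to Br (+1), one bond to N (+1).
Oxidation state = 0 + 0 + 1 + 1 = +2.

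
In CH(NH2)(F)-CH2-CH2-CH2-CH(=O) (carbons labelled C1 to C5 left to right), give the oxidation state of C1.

+1

Each bond to a more electronegative atom (O, N, halogen) counts +1, each bond to a less electronegative atom (H, metal, B, Si) counts −1, and each C–C bond counts 0.
C1 has one bond to C (0), one bond to H (-1), one bond to N (+1), one bond to F (+1).
Oxidation state = 0 − 1 + 1 + 1 = +1.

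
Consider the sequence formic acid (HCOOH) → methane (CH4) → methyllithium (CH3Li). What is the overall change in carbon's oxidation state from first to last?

-6

Carbon oxidation states along the series — formic acid: +2, methane: -4, methyllithium: -4.
Net change = -4 − (+2) = -6.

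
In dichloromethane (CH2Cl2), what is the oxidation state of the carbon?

Assign +1 per bond to O/N/halogen, −1 per bond to H or an electropositive element, and 0 per bond to carbon.
The carbon has one bond to H (-1), one bond to H (-1), one bond to Cl (+1), one bond to Cl (+1).
Oxidation state = -1 − 1 + 1 + 1 = 0.

0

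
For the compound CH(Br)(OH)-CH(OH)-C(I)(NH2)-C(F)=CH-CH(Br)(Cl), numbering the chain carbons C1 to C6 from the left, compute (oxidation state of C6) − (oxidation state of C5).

C6: 1C, 1H, 1Cl, 1Br → 0 − 1 + 1 + 1 = +1
C5: 3C, 1H → 0 − 1 = -1
Difference: +1 − (-1) = +2.

+2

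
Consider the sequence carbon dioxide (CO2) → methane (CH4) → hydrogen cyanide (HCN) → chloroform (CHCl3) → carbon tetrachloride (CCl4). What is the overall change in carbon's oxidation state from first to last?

Carbon oxidation states along the series — carbon dioxide: +4, methane: -4, hydrogen cyanide: +2, chloroform: +2, carbon tetrachloride: +4.
Net change = +4 − (+4) = 0.

0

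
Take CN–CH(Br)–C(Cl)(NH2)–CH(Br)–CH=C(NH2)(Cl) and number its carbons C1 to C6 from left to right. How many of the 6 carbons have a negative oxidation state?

1

Tallying each carbon's bonds:
C1: 1C, 3N → 0 + 3 = +3
C2: 2C, 1H, 1Br → 0 − 1 + 1 = 0
C3: 2C, 1N, 1Cl → 0 + 1 + 1 = +2
C4: 2C, 1H, 1Br → 0 − 1 + 1 = 0
C5: 3C, 1H → 0 − 1 = -1
C6: 2C, 1N, 1Cl → 0 + 1 + 1 = +2
1 carbon (C5) meets the condition.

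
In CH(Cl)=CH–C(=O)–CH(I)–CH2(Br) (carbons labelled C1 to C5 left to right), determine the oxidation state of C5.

C5 has one bond to C (0), one bond to Br (+1), one bond to H (-1), one bond to H (-1).
Oxidation state = 0 + 1 − 1 − 1 = -1.

-1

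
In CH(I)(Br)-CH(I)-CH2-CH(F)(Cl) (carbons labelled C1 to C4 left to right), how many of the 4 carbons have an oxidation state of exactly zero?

Tallying each carbon's bonds:
C1: 1C, 1H, 1Br, 1I → 0 − 1 + 1 + 1 = +1
C2: 2C, 1H, 1I → 0 − 1 + 1 = 0
C3: 2C, 2H → 0 − 2 = -2
C4: 1C, 1H, 1F, 1Cl → 0 − 1 + 1 + 1 = +1
1 carbon (C2) meets the condition.

1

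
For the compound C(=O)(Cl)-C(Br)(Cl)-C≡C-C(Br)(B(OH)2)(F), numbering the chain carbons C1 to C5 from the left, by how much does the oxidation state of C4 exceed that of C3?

0

C4: 4C → 0 = 0
C3: 4C → 0 = 0
Difference: 0 − (0) = 0.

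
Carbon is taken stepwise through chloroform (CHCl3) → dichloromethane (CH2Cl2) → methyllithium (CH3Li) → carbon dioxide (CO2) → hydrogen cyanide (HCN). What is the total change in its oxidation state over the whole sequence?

0

Carbon oxidation states along the series — chloroform: +2, dichloromethane: 0, methyllithium: -4, carbon dioxide: +4, hydrogen cyanide: +2.
Net change = +2 − (+2) = 0.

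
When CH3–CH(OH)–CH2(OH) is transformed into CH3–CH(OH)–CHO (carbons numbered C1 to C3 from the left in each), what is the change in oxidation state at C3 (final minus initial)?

Before: C3 has 1 bond to C, 2 bonds to H, 1 bond to O → oxidation state -1.
After: C3 has 1 bond to C, 1 bond to H, 2 bonds to O → oxidation state +1.
Δ = +1 − (-1) = +2, so this is an oxidation at C3.

+2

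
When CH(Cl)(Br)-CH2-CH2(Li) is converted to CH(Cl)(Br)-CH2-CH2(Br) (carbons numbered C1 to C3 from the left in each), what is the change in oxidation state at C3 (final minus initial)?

+2

Before: C3 has 1 bond to C, 2 bonds to H, 1 bond to Li → oxidation state -3.
After: C3 has 1 bond to C, 2 bonds to H, 1 bond to Br → oxidation state -1.
Δ = -1 − (-3) = +2, so this is an oxidation at C3.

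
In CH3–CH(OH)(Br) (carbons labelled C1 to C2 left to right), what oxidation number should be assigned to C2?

Assign +1 per bond to O/N/halogen, −1 per bond to H or an electropositive element, and 0 per bond to carbon.
C2 has one bond to C (0), one bond to O (+1), one bond to H (-1), one bond to Br (+1).
Oxidation state = 0 + 1 − 1 + 1 = +1.

+1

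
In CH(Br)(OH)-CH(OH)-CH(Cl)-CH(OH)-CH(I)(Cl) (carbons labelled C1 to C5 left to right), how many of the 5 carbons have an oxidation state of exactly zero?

3

Count +1 for every bond to an atom more electronegative than carbon and −1 for every bond to one less electronegative; C–C bonds are 0. Tallying each carbon:
C1: 1C, 1H, 1O, 1Br → 0 − 1 + 1 + 1 = +1
C2: 2C, 1H, 1O → 0 − 1 + 1 = 0
C3: 2C, 1H, 1Cl → 0 − 1 + 1 = 0
C4: 2C, 1H, 1O → 0 − 1 + 1 = 0
C5: 1C, 1H, 1Cl, 1I → 0 − 1 + 1 + 1 = +1
3 carbons (C2, C3, C4) meet the condition.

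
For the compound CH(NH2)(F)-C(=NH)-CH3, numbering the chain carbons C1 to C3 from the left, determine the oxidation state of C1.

+1

Count +1 for every bond to an atom more electronegative than carbon and −1 for every bond to one less electronegative; C–C bonds are 0.
C1 has one bond to C (0), one bond to N (+1), one bond to H (-1), one bond to F (+1).
Oxidation state = 0 + 1 − 1 + 1 = +1.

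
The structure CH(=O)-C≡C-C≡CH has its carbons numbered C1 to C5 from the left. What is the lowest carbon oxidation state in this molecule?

-1

Bonds to more-electronegative neighbours contribute +1 each, bonds to H or metals contribute −1 each, and C–C bonds contribute 0. Tallying each carbon:
C1: 1C, 1H, 2O → 0 − 1 + 2 = +1
C2: 4C → 0 = 0
C3: 4C → 0 = 0
C4: 4C → 0 = 0
C5: 3C, 1H → 0 − 1 = -1
The lowest value is -1.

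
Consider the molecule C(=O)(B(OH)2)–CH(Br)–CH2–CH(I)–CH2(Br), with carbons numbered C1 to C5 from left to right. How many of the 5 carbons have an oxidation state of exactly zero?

2

Tallying each carbon's bonds:
C1: 1C, 2O, 1B → 0 + 2 − 1 = +1
C2: 2C, 1H, 1Br → 0 − 1 + 1 = 0
C3: 2C, 2H → 0 − 2 = -2
C4: 2C, 1H, 1I → 0 − 1 + 1 = 0
C5: 1C, 2H, 1Br → 0 − 2 + 1 = -1
2 carbons (C2, C4) meet the condition.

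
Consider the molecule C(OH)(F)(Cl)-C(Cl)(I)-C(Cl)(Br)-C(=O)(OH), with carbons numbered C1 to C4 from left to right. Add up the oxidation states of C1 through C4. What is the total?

Assign +1 per bond to O/N/halogen, −1 per bond to H or an electropositive element, and 0 per bond to carbon. Tallying each carbon:
C1: 1C, 1O, 1F, 1Cl → 0 + 1 + 1 + 1 = +3
C2: 2C, 1Cl, 1I → 0 + 1 + 1 = +2
C3: 2C, 1Cl, 1Br → 0 + 1 + 1 = +2
C4: 1C, 3O → 0 + 3 = +3
Sum = +3 + 2 + 2 + 3 = +10.

+10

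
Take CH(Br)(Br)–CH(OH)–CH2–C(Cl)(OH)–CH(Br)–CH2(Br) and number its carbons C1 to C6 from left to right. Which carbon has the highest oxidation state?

Bonds to more-electronegative neighbours contribute +1 each, bonds to H or metals contribute −1 each, and C–C bonds contribute 0. Tallying each carbon:
C1: 1C, 1H, 2Br → 0 − 1 + 2 = +1
C2: 2C, 1H, 1O → 0 − 1 + 1 = 0
C3: 2C, 2H → 0 − 2 = -2
C4: 2C, 1O, 1Cl → 0 + 1 + 1 = +2
C5: 2C, 1H, 1Br → 0 − 1 + 1 = 0
C6: 1C, 2H, 1Br → 0 − 2 + 1 = -1
The most oxidised carbon is C4 at +2.

C4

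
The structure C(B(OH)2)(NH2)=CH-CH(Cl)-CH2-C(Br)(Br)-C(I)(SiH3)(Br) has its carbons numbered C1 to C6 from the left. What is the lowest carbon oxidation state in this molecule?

-2

Tallying each carbon's bonds:
C1: 2C, 1N, 1B → 0 + 1 − 1 = 0
C2: 3C, 1H → 0 − 1 = -1
C3: 2C, 1H, 1Cl → 0 − 1 + 1 = 0
C4: 2C, 2H → 0 − 2 = -2
C5: 2C, 2Br → 0 + 2 = +2
C6: 1C, 1Br, 1I, 1Si → 0 + 1 + 1 − 1 = +1
The lowest value is -2.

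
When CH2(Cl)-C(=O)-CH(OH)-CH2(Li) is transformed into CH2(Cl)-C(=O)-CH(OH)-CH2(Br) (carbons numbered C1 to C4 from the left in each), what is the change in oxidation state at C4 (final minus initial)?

+2

Before: C4 has 1 bond to C, 2 bonds to H, 1 bond to Li → oxidation state -3.
After: C4 has 1 bond to C, 2 bonds to H, 1 bond to Br → oxidation state -1.
Δ = -1 − (-3) = +2, so this is an oxidation at C4.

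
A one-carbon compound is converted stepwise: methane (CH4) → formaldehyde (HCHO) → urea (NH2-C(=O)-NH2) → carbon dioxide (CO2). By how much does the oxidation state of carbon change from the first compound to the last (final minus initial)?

Carbon oxidation states along the series — methane: -4, formaldehyde: 0, urea: +4, carbon dioxide: +4.
Net change = +4 − (-4) = +8.

+8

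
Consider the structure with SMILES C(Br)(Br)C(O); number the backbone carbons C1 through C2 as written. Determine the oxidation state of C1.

+1

C1 has one bond to C (0), one bond to H (-1), one bond to Br (+1), one bond to Br (+1).
Oxidation state = 0 − 1 + 1 + 1 = +1.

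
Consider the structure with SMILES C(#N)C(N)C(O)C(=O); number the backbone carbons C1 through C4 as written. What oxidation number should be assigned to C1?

+3

Each bond to a more electronegative atom (O, N, halogen) counts +1, each bond to a less electronegative atom (H, metal, B, Si) counts −1, and each C–C bond counts 0.
C1 has one bond to C (0), a triple bond to N (3×+1 = +3).
Oxidation state = 0 + 3 = +3.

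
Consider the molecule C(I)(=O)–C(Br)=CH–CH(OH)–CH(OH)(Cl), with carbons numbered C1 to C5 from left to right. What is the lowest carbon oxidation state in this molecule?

-1

Tallying each carbon's bonds:
C1: 1C, 2O, 1I → 0 + 2 + 1 = +3
C2: 3C, 1Br → 0 + 1 = +1
C3: 3C, 1H → 0 − 1 = -1
C4: 2C, 1H, 1O → 0 − 1 + 1 = 0
C5: 1C, 1H, 1O, 1Cl → 0 − 1 + 1 + 1 = +1
The lowest value is -1.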